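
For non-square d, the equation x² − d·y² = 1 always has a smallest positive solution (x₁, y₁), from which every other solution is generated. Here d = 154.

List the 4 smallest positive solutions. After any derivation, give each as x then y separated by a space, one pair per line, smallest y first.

d=154: √d = [12; 2,2,3,1,2,1,3,2,2,24] (ℓ=10, even), read p_9/q_9
step 0: (12, 1)  from 12·(1,0) + (0,1)
…
step 2: (62, 5)  from 2·(25,2) + (12,1)
…
step 5: (757, 61)  from 2·(273,22) + (211,17)
…
step 7: (3847, 310)  from 3·(1030,83) + (757,61)
step 8: (8724, 703)  from 2·(3847,310) + (1030,83)
step 9: (21295, 1716)  from 2·(8724,703) + (3847,310)
→ (21295, 1716).  Check: 21295²=453477025, 154·1716²=453477024, difference 1.
(21295+1716√154)^2 = 906954049 + 73084440√154
(21295+1716√154)^3 = 38627172925615 + 3112666297884√154
(21295+1716√154)^4 = 1645131293994988801 + 132568457553795120√154

21295 1716
906954049 73084440
38627172925615 3112666297884
1645131293994988801 132568457553795120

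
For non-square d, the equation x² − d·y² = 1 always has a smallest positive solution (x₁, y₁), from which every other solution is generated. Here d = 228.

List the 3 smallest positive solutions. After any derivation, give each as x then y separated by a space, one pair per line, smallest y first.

151 10
45601 3020
13771351 912030

[15; 10,30] for √228; ℓ=2 ⇒ convergent index 1
i=0: a=15 ⇒ p=15, q=1
i=1: a=10 ⇒ p=151, q=10
→ (151, 10).  Check: 151²=22801, 228·10²=22800, difference 1.
k=2:  x_2 = 151·151+228·10·10 = 45601,  y_2 = 151·10+10·151 = 3020
k=3:  x_3 = 151·45601+228·10·3020 = 13771351,  y_3 = 151·3020+10·45601 = 912030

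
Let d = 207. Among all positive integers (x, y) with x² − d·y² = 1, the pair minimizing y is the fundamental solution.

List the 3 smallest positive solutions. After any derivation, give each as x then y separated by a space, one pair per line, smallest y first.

1151 80
2649601 184160
6099380351 423936240

d=207: √d = [14; 2,1,1,2,1,1,2,28] (ℓ=8, even), read p_7/q_7
a_0=14:  p_0=14·1+0=14,  q_0=14·0+1=1
…
a_2=1:  p_2=1·29+14=43,  q_2=1·2+1=3
a_3=1:  p_3=1·43+29=72,  q_3=1·3+2=5
a_4=2:  p_4=2·72+43=187,  q_4=2·5+3=13
a_5=1:  p_5=1·187+72=259,  q_5=1·13+5=18
a_6=1:  p_6=1·259+187=446,  q_6=1·18+13=31
a_7=2:  p_7=2·446+259=1151,  q_7=2·31+18=80
fundamental: x₁=1151, y₁=80  (since 1324801 − 207·6400 = 1)
(x_2, y_2) = (1151·1151 + 207·80·80, 1151·80 + 80·1151) = (2649601, 184160)
(x_3, y_3) = (1151·2649601 + 207·80·184160, 1151·184160 + 80·2649601) = (6099380351, 423936240)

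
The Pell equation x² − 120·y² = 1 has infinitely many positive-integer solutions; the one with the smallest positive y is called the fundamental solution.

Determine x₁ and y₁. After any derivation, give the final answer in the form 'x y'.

d=120: √d = [10; 1,20] (ℓ=2, even), read p_1/q_1
i=0: a=10 ⇒ p=10, q=1
i=1: a=1 ⇒ p=11, q=1
→ (11, 1).  Check: 11²=121, 120·1²=120, difference 1.

11 1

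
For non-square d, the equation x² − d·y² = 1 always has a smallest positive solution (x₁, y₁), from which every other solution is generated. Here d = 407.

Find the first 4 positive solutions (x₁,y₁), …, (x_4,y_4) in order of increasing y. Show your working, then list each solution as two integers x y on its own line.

2663 132
14183137 703032
75539384999 3744348300
402322750321537 19942398342768

[20; 5,1,2,1,5,40] for √407; ℓ=6 ⇒ convergent index 5
k=0  a_k=20  p_k/q_k = 20/1
…
k=3  a_k=2  p_k/q_k = 343/17
k=4  a_k=1  p_k/q_k = 464/23
k=5  a_k=5  p_k/q_k = 2663/132
fundamental: x₁=2663, y₁=132  (since 7091569 − 407·17424 = 1)
n=2: (2663,132)∘(2663,132) = (2663·2663+407·132·132, 2663·132+132·2663) = (14183137,703032)
n=3: (14183137,703032)∘(2663,132) = (2663·14183137+407·132·703032, 2663·703032+132·14183137) = (75539384999,3744348300)
n=4: (75539384999,3744348300)∘(2663,132) = (2663·75539384999+407·132·3744348300, 2663·3744348300+132·75539384999) = (402322750321537,19942398342768)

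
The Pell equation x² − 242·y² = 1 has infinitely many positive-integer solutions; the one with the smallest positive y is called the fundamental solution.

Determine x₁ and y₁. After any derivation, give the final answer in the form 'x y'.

19601 1260

[15; 1,1,3,1,14,1,3,1,1,30] for √242; ℓ=10 ⇒ convergent index 9
k=0  a_k=15  p_k/q_k = 15/1
k=1  a_k=1  p_k/q_k = 16/1
…
k=7  a_k=3  p_k/q_k = 8696/559
k=8  a_k=1  p_k/q_k = 10905/701
k=9  a_k=1  p_k/q_k = 19601/1260
→ (19601, 1260).  Check: 19601²=384199201, 242·1260²=384199200, difference 1.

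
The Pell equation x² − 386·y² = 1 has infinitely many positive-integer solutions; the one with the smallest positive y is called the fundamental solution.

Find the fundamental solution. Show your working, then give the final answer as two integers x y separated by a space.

111555 5678

d=386: √d = [19; 1,1,1,4,1,18,1,4,1,1,1,38] (ℓ=12, even), read p_11/q_11
a_0=19:  p_0=19·1+0=19,  q_0=19·0+1=1
…
a_3=1:  p_3=1·39+20=59,  q_3=1·2+1=3
…
a_8=4:  p_8=4·6621+6287=32771,  q_8=4·337+320=1668
…
a_10=1:  p_10=1·39392+32771=72163,  q_10=1·2005+1668=3673
a_11=1:  p_11=1·72163+39392=111555,  q_11=1·3673+2005=5678
→ (111555, 5678).  Check: 111555²=12444518025, 386·5678²=12444518024, difference 1.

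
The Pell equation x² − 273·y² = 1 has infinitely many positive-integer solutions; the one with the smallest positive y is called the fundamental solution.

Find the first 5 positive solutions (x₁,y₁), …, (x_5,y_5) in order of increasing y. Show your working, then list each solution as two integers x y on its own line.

727 44
1057057 63976
1536960151 93021060
2234739002497 135252557264
3249308972670487 196657125240796

d=273: √d = [16; 1,1,10,1,1,32] (ℓ=6, even), read p_5/q_5
i=0: a=16 ⇒ p=16, q=1
i=1: a=1 ⇒ p=17, q=1
i=2: a=1 ⇒ p=33, q=2
i=3: a=10 ⇒ p=347, q=21
i=4: a=1 ⇒ p=380, q=23
i=5: a=1 ⇒ p=727, q=44
(x₁, y₁) = (727, 44);  727² − 273·44² = 1 ✓
n=2: (727,44)∘(727,44) = (727·727+273·44·44, 727·44+44·727) = (1057057,63976)
n=3: (1057057,63976)∘(727,44) = (727·1057057+273·44·63976, 727·63976+44·1057057) = (1536960151,93021060)
n=4: (1536960151,93021060)∘(727,44) = (727·1536960151+273·44·93021060, 727·93021060+44·1536960151) = (2234739002497,135252557264)
n=5: (2234739002497,135252557264)∘(727,44) = (727·2234739002497+273·44·135252557264, 727·135252557264+44·2234739002497) = (3249308972670487,196657125240796)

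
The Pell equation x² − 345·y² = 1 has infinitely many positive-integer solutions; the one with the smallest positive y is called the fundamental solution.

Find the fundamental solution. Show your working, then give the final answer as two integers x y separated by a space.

6761 364

d=345: √d = [18; 1,1,2,1,6,1,2,1,1,36] (ℓ=10, even), read p_9/q_9
a_0=18:  p_0=18·1+0=18,  q_0=18·0+1=1
…
a_3=2:  p_3=2·37+19=93,  q_3=2·2+1=5
a_4=1:  p_4=1·93+37=130,  q_4=1·5+2=7
a_5=6:  p_5=6·130+93=873,  q_5=6·7+5=47
…
a_7=2:  p_7=2·1003+873=2879,  q_7=2·54+47=155
a_8=1:  p_8=1·2879+1003=3882,  q_8=1·155+54=209
a_9=1:  p_9=1·3882+2879=6761,  q_9=1·209+155=364
→ (6761, 364).  Check: 6761²=45711121, 345·364²=45711120, difference 1.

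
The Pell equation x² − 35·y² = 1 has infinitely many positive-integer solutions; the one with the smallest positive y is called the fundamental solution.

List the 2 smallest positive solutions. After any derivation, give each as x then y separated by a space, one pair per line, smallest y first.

6 1
71 12

√35 = [5; 1,10, …], period ℓ=2 (even) → k=1
a_0=5:  p_0=5·1+0=5,  q_0=5·0+1=1
a_1=1:  p_1=1·5+1=6,  q_1=1·1+0=1
(x₁, y₁) = (6, 1);  6² − 35·1² = 1 ✓
(6+1√35)^2 = 71 + 12√35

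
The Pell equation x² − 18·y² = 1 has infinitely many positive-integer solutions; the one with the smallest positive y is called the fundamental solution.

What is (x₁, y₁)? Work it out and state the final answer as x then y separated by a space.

d=18: √d = [4; 4,8] (ℓ=2, even), read p_1/q_1
i=0: a=4 ⇒ p=4, q=1
i=1: a=4 ⇒ p=17, q=4
→ (17, 4).  Check: 17²=289, 18·4²=288, difference 1.

17 4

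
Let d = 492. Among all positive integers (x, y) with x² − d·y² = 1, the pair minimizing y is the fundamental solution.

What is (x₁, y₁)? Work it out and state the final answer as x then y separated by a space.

√492 = [22; 5,1,1,10,1,1,5,44, …], period ℓ=8 (even) → k=7
a_0=22:  p_0=22·1+0=22,  q_0=22·0+1=1
…
a_2=1:  p_2=1·111+22=133,  q_2=1·5+1=6
a_3=1:  p_3=1·133+111=244,  q_3=1·6+5=11
a_4=10:  p_4=10·244+133=2573,  q_4=10·11+6=116
a_5=1:  p_5=1·2573+244=2817,  q_5=1·116+11=127
a_6=1:  p_6=1·2817+2573=5390,  q_6=1·127+116=243
a_7=5:  p_7=5·5390+2817=29767,  q_7=5·243+127=1342
fundamental: x₁=29767, y₁=1342  (since 886074289 − 492·1800964 = 1)

29767 1342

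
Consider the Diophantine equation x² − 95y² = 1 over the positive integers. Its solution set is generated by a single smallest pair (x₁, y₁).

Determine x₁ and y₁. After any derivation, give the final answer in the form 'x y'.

[9; 1,2,1,18] for √95; ℓ=4 ⇒ convergent index 3
a_0=9:  p_0=9·1+0=9,  q_0=9·0+1=1
a_1=1:  p_1=1·9+1=10,  q_1=1·1+0=1
a_2=2:  p_2=2·10+9=29,  q_2=2·1+1=3
a_3=1:  p_3=1·29+10=39,  q_3=1·3+1=4
(x₁, y₁) = (39, 4);  39² − 95·4² = 1 ✓

39 4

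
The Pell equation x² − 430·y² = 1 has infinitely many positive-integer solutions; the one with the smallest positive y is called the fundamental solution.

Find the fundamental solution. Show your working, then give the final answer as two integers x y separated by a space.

[20; 1,2,1,3,1,…,2,1,40] for √430; ℓ=14 ⇒ convergent index 13
i=0: a=20 ⇒ p=20, q=1
…
i=2: a=2 ⇒ p=62, q=3
…
i=5: a=1 ⇒ p=394, q=19
…
i=9: a=1 ⇒ p=155233, q=7486
i=10: a=3 ⇒ p=599138, q=28893
i=11: a=1 ⇒ p=754371, q=36379
i=12: a=2 ⇒ p=2107880, q=101651
i=13: a=1 ⇒ p=2862251, q=138030
fundamental: x₁=2862251, y₁=138030  (since 8192480787001 − 430·19052280900 = 1)

2862251 138030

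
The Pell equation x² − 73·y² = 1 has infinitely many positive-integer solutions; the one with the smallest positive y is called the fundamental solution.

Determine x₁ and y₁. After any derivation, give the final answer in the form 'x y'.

√73 → a₀=8, period (1,1,5,5,1,1,16); ℓ=7 odd so k=13
i=0: a=8 ⇒ p=8, q=1
i=1: a=1 ⇒ p=9, q=1
i=2: a=1 ⇒ p=17, q=2
…
i=4: a=5 ⇒ p=487, q=57
…
i=8: a=1 ⇒ p=18737, q=2193
i=9: a=1 ⇒ p=36406, q=4261
i=10: a=5 ⇒ p=200767, q=23498
i=11: a=5 ⇒ p=1040241, q=121751
i=12: a=1 ⇒ p=1241008, q=145249
i=13: a=1 ⇒ p=2281249, q=267000
fundamental: x₁=2281249, y₁=267000  (since 5204097000001 − 73·71289000000 = 1)

2281249 267000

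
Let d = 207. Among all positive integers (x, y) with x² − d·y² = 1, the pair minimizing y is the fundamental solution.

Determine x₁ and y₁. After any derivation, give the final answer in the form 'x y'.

√207 → a₀=14, period (2,1,1,2,1,1,2,28); ℓ=8 even so k=7
a_0=14:  p_0=14·1+0=14,  q_0=14·0+1=1
…
a_3=1:  p_3=1·43+29=72,  q_3=1·3+2=5
a_4=2:  p_4=2·72+43=187,  q_4=2·5+3=13
a_5=1:  p_5=1·187+72=259,  q_5=1·13+5=18
a_6=1:  p_6=1·259+187=446,  q_6=1·18+13=31
a_7=2:  p_7=2·446+259=1151,  q_7=2·31+18=80
→ (1151, 80).  Check: 1151²=1324801, 207·80²=1324800, difference 1.

1151 80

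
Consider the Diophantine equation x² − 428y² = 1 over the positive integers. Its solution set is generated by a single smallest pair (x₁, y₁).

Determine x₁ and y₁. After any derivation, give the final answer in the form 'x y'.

1850887 89466

[20; 1,2,4,1,5,10,5,1,4,2,1,40] for √428; ℓ=12 ⇒ convergent index 11
i=0: a=20 ⇒ p=20, q=1
…
i=5: a=5 ⇒ p=1924, q=93
i=6: a=10 ⇒ p=19571, q=946
…
i=8: a=1 ⇒ p=119350, q=5769
i=9: a=4 ⇒ p=577179, q=27899
i=10: a=2 ⇒ p=1273708, q=61567
i=11: a=1 ⇒ p=1850887, q=89466
fundamental: x₁=1850887, y₁=89466  (since 3425782686769 − 428·8004165156 = 1)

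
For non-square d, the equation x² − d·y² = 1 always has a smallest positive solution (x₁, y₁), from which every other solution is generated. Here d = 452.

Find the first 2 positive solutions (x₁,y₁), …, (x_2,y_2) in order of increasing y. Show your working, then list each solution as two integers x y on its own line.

1204353 56648
2900932297217 136448377488

√452 → a₀=21, period (3,1,5,3,10,3,5,1,3,42); ℓ=10 even so k=9
k=0  a_k=21  p_k/q_k = 21/1
k=1  a_k=3  p_k/q_k = 64/3
k=2  a_k=1  p_k/q_k = 85/4
k=3  a_k=5  p_k/q_k = 489/23
k=4  a_k=3  p_k/q_k = 1552/73
k=5  a_k=10  p_k/q_k = 16009/753
k=6  a_k=3  p_k/q_k = 49579/2332
k=7  a_k=5  p_k/q_k = 263904/12413
k=8  a_k=1  p_k/q_k = 313483/14745
k=9  a_k=3  p_k/q_k = 1204353/56648
fundamental: x₁=1204353, y₁=56648  (since 1450466148609 − 452·3208995904 = 1)
n=2: (1204353,56648)∘(1204353,56648) = (1204353·1204353+452·56648·56648, 1204353·56648+56648·1204353) = (2900932297217,136448377488)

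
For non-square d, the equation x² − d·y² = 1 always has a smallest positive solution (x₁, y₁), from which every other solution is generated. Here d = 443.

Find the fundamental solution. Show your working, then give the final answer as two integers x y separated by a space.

d=443: √d = [21; 21,42] (ℓ=2, even), read p_1/q_1
a_0=21:  p_0=21·1+0=21,  q_0=21·0+1=1
a_1=21:  p_1=21·21+1=442,  q_1=21·1+0=21
→ (442, 21).  Check: 442²=195364, 443·21²=195363, difference 1.

442 21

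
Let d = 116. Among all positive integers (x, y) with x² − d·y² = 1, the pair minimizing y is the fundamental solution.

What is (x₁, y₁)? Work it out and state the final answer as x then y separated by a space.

9801 910

d=116: √d = [10; 1,3,2,1,4,1,2,3,1,20] (ℓ=10, even), read p_9/q_9
step 0: (10, 1)  from 10·(1,0) + (0,1)
…
step 4: (140, 13)  from 1·(97,9) + (43,4)
step 5: (657, 61)  from 4·(140,13) + (97,9)
…
step 7: (2251, 209)  from 2·(797,74) + (657,61)
step 8: (7550, 701)  from 3·(2251,209) + (797,74)
step 9: (9801, 910)  from 1·(7550,701) + (2251,209)
(x₁, y₁) = (9801, 910);  9801² − 116·910² = 1 ✓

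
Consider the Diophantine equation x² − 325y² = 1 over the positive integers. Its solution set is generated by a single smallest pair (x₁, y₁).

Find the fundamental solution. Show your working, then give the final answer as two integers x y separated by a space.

649 36

[18; 36] for √325; ℓ=1 ⇒ convergent index 1
a_0=18:  p_0=18·1+0=18,  q_0=18·0+1=1
a_1=36:  p_1=36·18+1=649,  q_1=36·1+0=36
(x₁, y₁) = (649, 36);  649² − 325·36² = 1 ✓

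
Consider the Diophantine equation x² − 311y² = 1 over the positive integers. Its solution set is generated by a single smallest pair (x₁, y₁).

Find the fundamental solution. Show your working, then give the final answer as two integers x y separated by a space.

16883880 957397

d=311: √d = [17; 1,1,1,2,1,…,1,1,34] (ℓ=16, even), read p_15/q_15
step 0: (17, 1)  from 17·(1,0) + (0,1)
…
step 2: (35, 2)  from 1·(18,1) + (17,1)
…
step 7: (4109, 233)  from 3·(1305,74) + (194,11)
…
step 10: (1376656, 78063)  from 6·(217583,12338) + (71158,4035)
step 11: (1594239, 90401)  from 1·(1376656,78063) + (217583,12338)
…
step 13: (6159373, 349266)  from 1·(4565134,258865) + (1594239,90401)
step 14: (10724507, 608131)  from 1·(6159373,349266) + (4565134,258865)
step 15: (16883880, 957397)  from 1·(10724507,608131) + (6159373,349266)
fundamental: x₁=16883880, y₁=957397  (since 285065403854400 − 311·916609015609 = 1)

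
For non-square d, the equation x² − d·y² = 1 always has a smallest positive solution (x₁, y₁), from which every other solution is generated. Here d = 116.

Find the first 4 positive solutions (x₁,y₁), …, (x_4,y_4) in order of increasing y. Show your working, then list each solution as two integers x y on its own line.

9801 910
192119201 17837820
3765920568201 349656946730
73819574785756801 6853975451963640

[10; 1,3,2,1,4,1,2,3,1,20] for √116; ℓ=10 ⇒ convergent index 9
a_0=10:  p_0=10·1+0=10,  q_0=10·0+1=1
a_1=1:  p_1=1·10+1=11,  q_1=1·1+0=1
a_2=3:  p_2=3·11+10=43,  q_2=3·1+1=4
…
a_4=1:  p_4=1·97+43=140,  q_4=1·9+4=13
a_5=4:  p_5=4·140+97=657,  q_5=4·13+9=61
a_6=1:  p_6=1·657+140=797,  q_6=1·61+13=74
a_7=2:  p_7=2·797+657=2251,  q_7=2·74+61=209
a_8=3:  p_8=3·2251+797=7550,  q_8=3·209+74=701
a_9=1:  p_9=1·7550+2251=9801,  q_9=1·701+209=910
fundamental: x₁=9801, y₁=910  (since 96059601 − 116·828100 = 1)
n=2: (9801,910)∘(9801,910) = (9801·9801+116·910·910, 9801·910+910·9801) = (192119201,17837820)
n=3: (192119201,17837820)∘(9801,910) = (9801·192119201+116·910·17837820, 9801·17837820+910·192119201) = (3765920568201,349656946730)
n=4: (3765920568201,349656946730)∘(9801,910) = (9801·3765920568201+116·910·349656946730, 9801·349656946730+910·3765920568201) = (73819574785756801,6853975451963640)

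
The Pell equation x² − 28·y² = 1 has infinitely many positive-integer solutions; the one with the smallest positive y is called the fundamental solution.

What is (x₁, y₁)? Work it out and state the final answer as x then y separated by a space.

127 24

√28 = [5; 3,2,3,10, …], period ℓ=4 (even) → k=3
a_0=5:  p_0=5·1+0=5,  q_0=5·0+1=1
a_1=3:  p_1=3·5+1=16,  q_1=3·1+0=3
a_2=2:  p_2=2·16+5=37,  q_2=2·3+1=7
a_3=3:  p_3=3·37+16=127,  q_3=3·7+3=24
→ (127, 24).  Check: 127²=16129, 28·24²=16128, difference 1.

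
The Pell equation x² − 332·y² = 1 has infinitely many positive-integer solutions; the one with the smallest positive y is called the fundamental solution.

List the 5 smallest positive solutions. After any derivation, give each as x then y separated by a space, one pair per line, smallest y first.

13447 738
361643617 19847772
9726043422151 533785979430
261572211433685377 14355640110942648
7034723044571491106887 386080584609905595882

√332 → a₀=18, period (4,1,1,8,1,1,4,36); ℓ=8 even so k=7
step 0: (18, 1)  from 18·(1,0) + (0,1)
…
step 2: (91, 5)  from 1·(73,4) + (18,1)
step 3: (164, 9)  from 1·(91,5) + (73,4)
…
step 5: (1567, 86)  from 1·(1403,77) + (164,9)
step 6: (2970, 163)  from 1·(1567,86) + (1403,77)
step 7: (13447, 738)  from 4·(2970,163) + (1567,86)
(x₁, y₁) = (13447, 738);  13447² − 332·738² = 1 ✓
n=2: (13447,738)∘(13447,738) = (13447·13447+332·738·738, 13447·738+738·13447) = (361643617,19847772)
n=3: (361643617,19847772)∘(13447,738) = (13447·361643617+332·738·19847772, 13447·19847772+738·361643617) = (9726043422151,533785979430)
n=4: (9726043422151,533785979430)∘(13447,738) = (13447·9726043422151+332·738·533785979430, 13447·533785979430+738·9726043422151) = (261572211433685377,14355640110942648)
n=5: (261572211433685377,14355640110942648)∘(13447,738) = (13447·261572211433685377+332·738·14355640110942648, 13447·14355640110942648+738·261572211433685377) = (7034723044571491106887,386080584609905595882)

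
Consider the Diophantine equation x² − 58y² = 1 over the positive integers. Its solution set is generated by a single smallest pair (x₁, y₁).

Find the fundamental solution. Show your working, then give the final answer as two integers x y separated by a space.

19603 2574

√58 = [7; 1,1,1,1,1,1,14, …], period ℓ=7 (odd) → k=13
step 0: (7, 1)  from 7·(1,0) + (0,1)
step 1: (8, 1)  from 1·(7,1) + (1,0)
…
step 3: (23, 3)  from 1·(15,2) + (8,1)
step 4: (38, 5)  from 1·(23,3) + (15,2)
…
step 6: (99, 13)  from 1·(61,8) + (38,5)
step 7: (1447, 190)  from 14·(99,13) + (61,8)
…
step 9: (2993, 393)  from 1·(1546,203) + (1447,190)
step 10: (4539, 596)  from 1·(2993,393) + (1546,203)
…
step 12: (12071, 1585)  from 1·(7532,989) + (4539,596)
step 13: (19603, 2574)  from 1·(12071,1585) + (7532,989)
fundamental: x₁=19603, y₁=2574  (since 384277609 − 58·6625476 = 1)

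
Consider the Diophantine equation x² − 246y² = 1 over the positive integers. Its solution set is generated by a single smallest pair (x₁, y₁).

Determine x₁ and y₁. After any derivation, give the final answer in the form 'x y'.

√246 → a₀=15, period (1,2,5,1,14,1,5,2,1,30); ℓ=10 even so k=9
step 0: (15, 1)  from 15·(1,0) + (0,1)
step 1: (16, 1)  from 1·(15,1) + (1,0)
step 2: (47, 3)  from 2·(16,1) + (15,1)
step 3: (251, 16)  from 5·(47,3) + (16,1)
step 4: (298, 19)  from 1·(251,16) + (47,3)
step 5: (4423, 282)  from 14·(298,19) + (251,16)
step 6: (4721, 301)  from 1·(4423,282) + (298,19)
step 7: (28028, 1787)  from 5·(4721,301) + (4423,282)
step 8: (60777, 3875)  from 2·(28028,1787) + (4721,301)
step 9: (88805, 5662)  from 1·(60777,3875) + (28028,1787)
fundamental: x₁=88805, y₁=5662  (since 7886328025 − 246·32058244 = 1)

88805 5662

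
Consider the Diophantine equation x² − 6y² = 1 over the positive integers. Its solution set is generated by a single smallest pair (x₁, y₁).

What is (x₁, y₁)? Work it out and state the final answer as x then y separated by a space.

√6 = [2; 2,4, …], period ℓ=2 (even) → k=1
k=0  a_k=2  p_k/q_k = 2/1
k=1  a_k=2  p_k/q_k = 5/2
(x₁, y₁) = (5, 2);  5² − 6·2² = 1 ✓

5 2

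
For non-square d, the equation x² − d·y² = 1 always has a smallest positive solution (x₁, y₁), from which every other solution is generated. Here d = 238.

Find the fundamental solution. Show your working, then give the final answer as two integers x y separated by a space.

√238 = [15; 2,2,1,14,1,2,2,30, …], period ℓ=8 (even) → k=7
i=0: a=15 ⇒ p=15, q=1
i=1: a=2 ⇒ p=31, q=2
…
i=3: a=1 ⇒ p=108, q=7
i=4: a=14 ⇒ p=1589, q=103
i=5: a=1 ⇒ p=1697, q=110
i=6: a=2 ⇒ p=4983, q=323
i=7: a=2 ⇒ p=11663, q=756
fundamental: x₁=11663, y₁=756  (since 136025569 − 238·571536 = 1)

11663 756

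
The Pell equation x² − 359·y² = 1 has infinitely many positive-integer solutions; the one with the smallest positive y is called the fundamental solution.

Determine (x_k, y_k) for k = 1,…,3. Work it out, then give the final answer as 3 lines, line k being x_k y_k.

[18; 1,17,1,36] for √359; ℓ=4 ⇒ convergent index 3
k=0  a_k=18  p_k/q_k = 18/1
k=1  a_k=1  p_k/q_k = 19/1
k=2  a_k=17  p_k/q_k = 341/18
k=3  a_k=1  p_k/q_k = 360/19
fundamental: x₁=360, y₁=19  (since 129600 − 359·361 = 1)
n=2: (360,19)∘(360,19) = (360·360+359·19·19, 360·19+19·360) = (259199,13680)
n=3: (259199,13680)∘(360,19) = (360·259199+359·19·13680, 360·13680+19·259199) = (186622920,9849581)

360 19
259199 13680
186622920 9849581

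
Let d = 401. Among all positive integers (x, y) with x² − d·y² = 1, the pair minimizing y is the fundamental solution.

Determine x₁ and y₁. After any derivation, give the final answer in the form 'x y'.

[20; 40] for √401; ℓ=1 ⇒ convergent index 1
i=0: a=20 ⇒ p=20, q=1
i=1: a=40 ⇒ p=801, q=40
fundamental: x₁=801, y₁=40  (since 641601 − 401·1600 = 1)

801 40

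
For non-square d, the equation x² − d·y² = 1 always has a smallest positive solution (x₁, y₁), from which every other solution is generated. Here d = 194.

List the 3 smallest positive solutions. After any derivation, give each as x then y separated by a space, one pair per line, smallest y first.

195 14
76049 5460
29658915 2129386

[13; 1,12,1,26] for √194; ℓ=4 ⇒ convergent index 3
i=0: a=13 ⇒ p=13, q=1
…
i=2: a=12 ⇒ p=181, q=13
i=3: a=1 ⇒ p=195, q=14
→ (195, 14).  Check: 195²=38025, 194·14²=38024, difference 1.
(195+14√194)^2 = 76049 + 5460√194
(195+14√194)^3 = 29658915 + 2129386√194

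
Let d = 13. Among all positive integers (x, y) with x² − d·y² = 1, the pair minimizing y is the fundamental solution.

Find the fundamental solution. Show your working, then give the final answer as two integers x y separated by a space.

649 180

√13 = [3; 1,1,1,1,6, …], period ℓ=5 (odd) → k=9
i=0: a=3 ⇒ p=3, q=1
…
i=2: a=1 ⇒ p=7, q=2
i=3: a=1 ⇒ p=11, q=3
i=4: a=1 ⇒ p=18, q=5
…
i=8: a=1 ⇒ p=393, q=109
i=9: a=1 ⇒ p=649, q=180
→ (649, 180).  Check: 649²=421201, 13·180²=421200, difference 1.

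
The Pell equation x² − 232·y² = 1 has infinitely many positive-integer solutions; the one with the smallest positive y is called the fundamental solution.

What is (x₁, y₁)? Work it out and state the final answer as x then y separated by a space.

19603 1287

d=232: √d = [15; 4,3,7,3,4,30] (ℓ=6, even), read p_5/q_5
step 0: (15, 1)  from 15·(1,0) + (0,1)
…
step 2: (198, 13)  from 3·(61,4) + (15,1)
step 3: (1447, 95)  from 7·(198,13) + (61,4)
step 4: (4539, 298)  from 3·(1447,95) + (198,13)
step 5: (19603, 1287)  from 4·(4539,298) + (1447,95)
→ (19603, 1287).  Check: 19603²=384277609, 232·1287²=384277608, difference 1.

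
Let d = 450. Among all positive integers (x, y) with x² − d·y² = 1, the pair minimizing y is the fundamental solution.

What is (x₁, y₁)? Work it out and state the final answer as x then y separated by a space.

19601 924

d=450: √d = [21; 4,1,2,4,2,1,4,42] (ℓ=8, even), read p_7/q_7
step 0: (21, 1)  from 21·(1,0) + (0,1)
…
step 4: (1294, 61)  from 4·(297,14) + (106,5)
step 5: (2885, 136)  from 2·(1294,61) + (297,14)
step 6: (4179, 197)  from 1·(2885,136) + (1294,61)
step 7: (19601, 924)  from 4·(4179,197) + (2885,136)
fundamental: x₁=19601, y₁=924  (since 384199201 − 450·853776 = 1)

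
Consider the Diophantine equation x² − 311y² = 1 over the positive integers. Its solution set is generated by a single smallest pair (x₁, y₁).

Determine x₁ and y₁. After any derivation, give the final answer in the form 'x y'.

√311 = [17; 1,1,1,2,1,…,1,1,34, …], period ℓ=16 (even) → k=15
i=0: a=17 ⇒ p=17, q=1
i=1: a=1 ⇒ p=18, q=1
…
i=3: a=1 ⇒ p=53, q=3
i=4: a=2 ⇒ p=141, q=8
…
i=6: a=6 ⇒ p=1305, q=74
i=7: a=3 ⇒ p=4109, q=233
…
i=9: a=3 ⇒ p=217583, q=12338
i=10: a=6 ⇒ p=1376656, q=78063
i=11: a=1 ⇒ p=1594239, q=90401
i=12: a=2 ⇒ p=4565134, q=258865
i=13: a=1 ⇒ p=6159373, q=349266
i=14: a=1 ⇒ p=10724507, q=608131
i=15: a=1 ⇒ p=16883880, q=957397
→ (16883880, 957397).  Check: 16883880²=285065403854400, 311·957397²=285065403854399, difference 1.

16883880 957397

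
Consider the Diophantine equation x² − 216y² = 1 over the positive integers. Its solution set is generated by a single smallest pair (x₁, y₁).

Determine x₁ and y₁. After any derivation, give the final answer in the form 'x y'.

√216 = [14; 1,2,3,2,1,28, …], period ℓ=6 (even) → k=5
i=0: a=14 ⇒ p=14, q=1
…
i=3: a=3 ⇒ p=147, q=10
i=4: a=2 ⇒ p=338, q=23
i=5: a=1 ⇒ p=485, q=33
(x₁, y₁) = (485, 33);  485² − 216·33² = 1 ✓

485 33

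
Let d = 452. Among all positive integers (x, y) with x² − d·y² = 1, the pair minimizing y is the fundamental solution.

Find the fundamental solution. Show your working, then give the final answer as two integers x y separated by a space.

√452 → a₀=21, period (3,1,5,3,10,3,5,1,3,42); ℓ=10 even so k=9
step 0: (21, 1)  from 21·(1,0) + (0,1)
step 1: (64, 3)  from 3·(21,1) + (1,0)
step 2: (85, 4)  from 1·(64,3) + (21,1)
…
step 6: (49579, 2332)  from 3·(16009,753) + (1552,73)
…
step 8: (313483, 14745)  from 1·(263904,12413) + (49579,2332)
step 9: (1204353, 56648)  from 3·(313483,14745) + (263904,12413)
fundamental: x₁=1204353, y₁=56648  (since 1450466148609 − 452·3208995904 = 1)

1204353 56648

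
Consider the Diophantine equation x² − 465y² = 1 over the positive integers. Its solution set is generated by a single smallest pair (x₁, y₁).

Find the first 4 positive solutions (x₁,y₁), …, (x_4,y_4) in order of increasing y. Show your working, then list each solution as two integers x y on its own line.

√465 → a₀=21, period (1,1,3,2,2,2,3,1,1,42); ℓ=10 even so k=9
i=0: a=21 ⇒ p=21, q=1
…
i=3: a=3 ⇒ p=151, q=7
i=4: a=2 ⇒ p=345, q=16
i=5: a=2 ⇒ p=841, q=39
i=6: a=2 ⇒ p=2027, q=94
i=7: a=3 ⇒ p=6922, q=321
i=8: a=1 ⇒ p=8949, q=415
i=9: a=1 ⇒ p=15871, q=736
fundamental: x₁=15871, y₁=736  (since 251888641 − 465·541696 = 1)
n=2: (15871,736)∘(15871,736) = (15871·15871+465·736·736, 15871·736+736·15871) = (503777281,23362112)
n=3: (503777281,23362112)∘(15871,736) = (15871·503777281+465·736·23362112, 15871·23362112+736·503777281) = (15990898437631,741560158368)
n=4: (15990898437631,741560158368)∘(15871,736) = (15871·15990898437631+465·736·741560158368, 15871·741560158368+736·15990898437631) = (507583097703505921,23538602523554944)

15871 736
503777281 23362112
15990898437631 741560158368
507583097703505921 23538602523554944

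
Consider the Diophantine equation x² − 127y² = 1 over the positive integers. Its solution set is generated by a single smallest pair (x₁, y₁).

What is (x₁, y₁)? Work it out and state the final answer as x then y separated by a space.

4730624 419775

√127 = [11; 3,1,2,2,7,11,7,2,2,1,3,22, …], period ℓ=12 (even) → k=11
a_0=11:  p_0=11·1+0=11,  q_0=11·0+1=1
a_1=3:  p_1=3·11+1=34,  q_1=3·1+0=3
a_2=1:  p_2=1·34+11=45,  q_2=1·3+1=4
a_3=2:  p_3=2·45+34=124,  q_3=2·4+3=11
…
a_5=7:  p_5=7·293+124=2175,  q_5=7·26+11=193
…
a_7=7:  p_7=7·24218+2175=171701,  q_7=7·2149+193=15236
a_8=2:  p_8=2·171701+24218=367620,  q_8=2·15236+2149=32621
a_9=2:  p_9=2·367620+171701=906941,  q_9=2·32621+15236=80478
a_10=1:  p_10=1·906941+367620=1274561,  q_10=1·80478+32621=113099
a_11=3:  p_11=3·1274561+906941=4730624,  q_11=3·113099+80478=419775
→ (4730624, 419775).  Check: 4730624²=22378803429376, 127·419775²=22378803429375, difference 1.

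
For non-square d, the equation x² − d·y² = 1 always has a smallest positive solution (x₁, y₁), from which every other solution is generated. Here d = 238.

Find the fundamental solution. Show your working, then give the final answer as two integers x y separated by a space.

d=238: √d = [15; 2,2,1,14,1,2,2,30] (ℓ=8, even), read p_7/q_7
a_0=15:  p_0=15·1+0=15,  q_0=15·0+1=1
a_1=2:  p_1=2·15+1=31,  q_1=2·1+0=2
a_2=2:  p_2=2·31+15=77,  q_2=2·2+1=5
a_3=1:  p_3=1·77+31=108,  q_3=1·5+2=7
a_4=14:  p_4=14·108+77=1589,  q_4=14·7+5=103
a_5=1:  p_5=1·1589+108=1697,  q_5=1·103+7=110
a_6=2:  p_6=2·1697+1589=4983,  q_6=2·110+103=323
a_7=2:  p_7=2·4983+1697=11663,  q_7=2·323+110=756
(x₁, y₁) = (11663, 756);  11663² − 238·756² = 1 ✓

11663 756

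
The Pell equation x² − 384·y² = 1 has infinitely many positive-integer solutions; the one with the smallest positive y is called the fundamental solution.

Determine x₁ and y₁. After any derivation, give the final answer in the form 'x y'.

√384 → a₀=19, period (1,1,2,9,2,1,1,38); ℓ=8 even so k=7
step 0: (19, 1)  from 19·(1,0) + (0,1)
…
step 2: (39, 2)  from 1·(20,1) + (19,1)
step 3: (98, 5)  from 2·(39,2) + (20,1)
step 4: (921, 47)  from 9·(98,5) + (39,2)
step 5: (1940, 99)  from 2·(921,47) + (98,5)
step 6: (2861, 146)  from 1·(1940,99) + (921,47)
step 7: (4801, 245)  from 1·(2861,146) + (1940,99)
→ (4801, 245).  Check: 4801²=23049601, 384·245²=23049600, difference 1.

4801 245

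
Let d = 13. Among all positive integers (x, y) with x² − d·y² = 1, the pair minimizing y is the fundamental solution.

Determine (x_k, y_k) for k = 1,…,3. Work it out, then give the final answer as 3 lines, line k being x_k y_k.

649 180
842401 233640
1093435849 303264540

d=13: √d = [3; 1,1,1,1,6] (ℓ=5, odd), read p_9/q_9
k=0  a_k=3  p_k/q_k = 3/1
k=1  a_k=1  p_k/q_k = 4/1
k=2  a_k=1  p_k/q_k = 7/2
k=3  a_k=1  p_k/q_k = 11/3
…
k=5  a_k=6  p_k/q_k = 119/33
k=6  a_k=1  p_k/q_k = 137/38
…
k=8  a_k=1  p_k/q_k = 393/109
k=9  a_k=1  p_k/q_k = 649/180
→ (649, 180).  Check: 649²=421201, 13·180²=421200, difference 1.
(649+180√13)^2 = 842401 + 233640√13
(649+180√13)^3 = 1093435849 + 303264540√13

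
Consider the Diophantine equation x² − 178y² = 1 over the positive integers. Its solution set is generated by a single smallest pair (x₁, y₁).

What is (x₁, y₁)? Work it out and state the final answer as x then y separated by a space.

1601 120

[13; 2,1,12,1,2,26] for √178; ℓ=6 ⇒ convergent index 5
i=0: a=13 ⇒ p=13, q=1
i=1: a=2 ⇒ p=27, q=2
…
i=3: a=12 ⇒ p=507, q=38
i=4: a=1 ⇒ p=547, q=41
i=5: a=2 ⇒ p=1601, q=120
fundamental: x₁=1601, y₁=120  (since 2563201 − 178·14400 = 1)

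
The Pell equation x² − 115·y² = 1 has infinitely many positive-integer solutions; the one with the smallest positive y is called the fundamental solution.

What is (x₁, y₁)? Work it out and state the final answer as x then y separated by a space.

1126 105

√115 = [10; 1,2,1,1,1,1,1,2,1,20, …], period ℓ=10 (even) → k=9
k=0  a_k=10  p_k/q_k = 10/1
k=1  a_k=1  p_k/q_k = 11/1
…
k=3  a_k=1  p_k/q_k = 43/4
k=4  a_k=1  p_k/q_k = 75/7
k=5  a_k=1  p_k/q_k = 118/11
k=6  a_k=1  p_k/q_k = 193/18
k=7  a_k=1  p_k/q_k = 311/29
k=8  a_k=2  p_k/q_k = 815/76
k=9  a_k=1  p_k/q_k = 1126/105
fundamental: x₁=1126, y₁=105  (since 1267876 − 115·11025 = 1)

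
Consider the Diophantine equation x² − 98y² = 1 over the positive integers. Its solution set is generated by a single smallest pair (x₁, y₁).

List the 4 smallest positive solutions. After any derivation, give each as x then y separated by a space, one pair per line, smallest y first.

99 10
19601 1980
3880899 392030
768398401 77619960

d=98: √d = [9; 1,8,1,18] (ℓ=4, even), read p_3/q_3
step 0: (9, 1)  from 9·(1,0) + (0,1)
step 1: (10, 1)  from 1·(9,1) + (1,0)
step 2: (89, 9)  from 8·(10,1) + (9,1)
step 3: (99, 10)  from 1·(89,9) + (10,1)
(x₁, y₁) = (99, 10);  99² − 98·10² = 1 ✓
(x_2, y_2) = (99·99 + 98·10·10, 99·10 + 10·99) = (19601, 1980)
(x_3, y_3) = (99·19601 + 98·10·1980, 99·1980 + 10·19601) = (3880899, 392030)
(x_4, y_4) = (99·3880899 + 98·10·392030, 99·392030 + 10·3880899) = (768398401, 77619960)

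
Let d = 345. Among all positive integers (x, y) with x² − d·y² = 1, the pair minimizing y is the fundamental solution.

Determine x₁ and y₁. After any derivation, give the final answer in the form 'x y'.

6761 364

[18; 1,1,2,1,6,1,2,1,1,36] for √345; ℓ=10 ⇒ convergent index 9
step 0: (18, 1)  from 18·(1,0) + (0,1)
…
step 6: (1003, 54)  from 1·(873,47) + (130,7)
step 7: (2879, 155)  from 2·(1003,54) + (873,47)
step 8: (3882, 209)  from 1·(2879,155) + (1003,54)
step 9: (6761, 364)  from 1·(3882,209) + (2879,155)
(x₁, y₁) = (6761, 364);  6761² − 345·364² = 1 ✓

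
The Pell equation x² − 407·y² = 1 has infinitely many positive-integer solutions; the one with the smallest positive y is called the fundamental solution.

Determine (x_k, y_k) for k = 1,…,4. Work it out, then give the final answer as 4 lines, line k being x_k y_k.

d=407: √d = [20; 5,1,2,1,5,40] (ℓ=6, even), read p_5/q_5
a_0=20:  p_0=20·1+0=20,  q_0=20·0+1=1
…
a_4=1:  p_4=1·343+121=464,  q_4=1·17+6=23
a_5=5:  p_5=5·464+343=2663,  q_5=5·23+17=132
→ (2663, 132).  Check: 2663²=7091569, 407·132²=7091568, difference 1.
n=2: (2663,132)∘(2663,132) = (2663·2663+407·132·132, 2663·132+132·2663) = (14183137,703032)
n=3: (14183137,703032)∘(2663,132) = (2663·14183137+407·132·703032, 2663·703032+132·14183137) = (75539384999,3744348300)
n=4: (75539384999,3744348300)∘(2663,132) = (2663·75539384999+407·132·3744348300, 2663·3744348300+132·75539384999) = (402322750321537,19942398342768)

2663 132
14183137 703032
75539384999 3744348300
402322750321537 19942398342768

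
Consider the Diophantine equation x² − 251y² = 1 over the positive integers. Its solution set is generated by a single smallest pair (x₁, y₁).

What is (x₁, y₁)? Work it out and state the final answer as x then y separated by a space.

[15; 1,5,2,1,2,…,5,1,30] for √251; ℓ=14 ⇒ convergent index 13
k=0  a_k=15  p_k/q_k = 15/1
…
k=2  a_k=5  p_k/q_k = 95/6
…
k=6  a_k=2  p_k/q_k = 1917/121
…
k=8  a_k=2  p_k/q_k = 61043/3853
k=9  a_k=2  p_k/q_k = 151649/9572
…
k=11  a_k=2  p_k/q_k = 577033/36422
k=12  a_k=5  p_k/q_k = 3097857/195535
k=13  a_k=1  p_k/q_k = 3674890/231957
(x₁, y₁) = (3674890, 231957);  3674890² − 251·231957² = 1 ✓

3674890 231957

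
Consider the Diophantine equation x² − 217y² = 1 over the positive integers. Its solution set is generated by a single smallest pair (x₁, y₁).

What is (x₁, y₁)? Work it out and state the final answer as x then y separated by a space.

3844063 260952

√217 → a₀=14, period (1,2,1,2,1,…,2,1,28); ℓ=16 even so k=15
step 0: (14, 1)  from 14·(1,0) + (0,1)
step 1: (15, 1)  from 1·(14,1) + (1,0)
…
step 3: (59, 4)  from 1·(44,3) + (15,1)
…
step 7: (3668, 249)  from 9·(383,26) + (221,15)
…
step 9: (139163, 9447)  from 9·(15055,1022) + (3668,249)
…
step 11: (293381, 19916)  from 1·(154218,10469) + (139163,9447)
step 12: (740980, 50301)  from 2·(293381,19916) + (154218,10469)
…
step 14: (2809702, 190735)  from 2·(1034361,70217) + (740980,50301)
step 15: (3844063, 260952)  from 1·(2809702,190735) + (1034361,70217)
fundamental: x₁=3844063, y₁=260952  (since 14776820347969 − 217·68095946304 = 1)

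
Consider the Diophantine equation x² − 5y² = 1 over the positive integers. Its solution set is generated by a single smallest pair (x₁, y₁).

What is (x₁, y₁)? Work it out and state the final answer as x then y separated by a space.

[2; 4] for √5; ℓ=1 ⇒ convergent index 1
i=0: a=2 ⇒ p=2, q=1
i=1: a=4 ⇒ p=9, q=4
(x₁, y₁) = (9, 4);  9² − 5·4² = 1 ✓

9 4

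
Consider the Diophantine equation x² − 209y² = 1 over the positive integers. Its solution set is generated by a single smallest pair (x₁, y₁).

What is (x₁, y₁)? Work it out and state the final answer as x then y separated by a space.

√209 → a₀=14, period (2,5,3,2,3,5,2,28); ℓ=8 even so k=7
i=0: a=14 ⇒ p=14, q=1
i=1: a=2 ⇒ p=29, q=2
…
i=5: a=3 ⇒ p=4019, q=278
i=6: a=5 ⇒ p=21266, q=1471
i=7: a=2 ⇒ p=46551, q=3220
(x₁, y₁) = (46551, 3220);  46551² − 209·3220² = 1 ✓

46551 3220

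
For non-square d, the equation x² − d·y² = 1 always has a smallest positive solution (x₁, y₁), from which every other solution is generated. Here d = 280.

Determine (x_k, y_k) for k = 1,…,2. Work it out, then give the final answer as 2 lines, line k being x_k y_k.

251 15
126001 7530

[16; 1,2,1,2,1,32] for √280; ℓ=6 ⇒ convergent index 5
a_0=16:  p_0=16·1+0=16,  q_0=16·0+1=1
…
a_2=2:  p_2=2·17+16=50,  q_2=2·1+1=3
a_3=1:  p_3=1·50+17=67,  q_3=1·3+1=4
a_4=2:  p_4=2·67+50=184,  q_4=2·4+3=11
a_5=1:  p_5=1·184+67=251,  q_5=1·11+4=15
fundamental: x₁=251, y₁=15  (since 63001 − 280·225 = 1)
n=2: (251,15)∘(251,15) = (251·251+280·15·15, 251·15+15·251) = (126001,7530)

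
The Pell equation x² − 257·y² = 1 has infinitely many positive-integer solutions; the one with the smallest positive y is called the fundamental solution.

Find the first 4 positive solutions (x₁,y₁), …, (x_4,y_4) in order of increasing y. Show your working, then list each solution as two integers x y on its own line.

√257 → a₀=16, period (32); ℓ=1 odd so k=1
a_0=16:  p_0=16·1+0=16,  q_0=16·0+1=1
a_1=32:  p_1=32·16+1=513,  q_1=32·1+0=32
fundamental: x₁=513, y₁=32  (since 263169 − 257·1024 = 1)
k=2:  x_2 = 513·513+257·32·32 = 526337,  y_2 = 513·32+32·513 = 32832
k=3:  x_3 = 513·526337+257·32·32832 = 540021249,  y_3 = 513·32832+32·526337 = 33685600
k=4:  x_4 = 513·540021249+257·32·33685600 = 554061275137,  y_4 = 513·33685600+32·540021249 = 34561392768

513 32
526337 32832
540021249 33685600
554061275137 34561392768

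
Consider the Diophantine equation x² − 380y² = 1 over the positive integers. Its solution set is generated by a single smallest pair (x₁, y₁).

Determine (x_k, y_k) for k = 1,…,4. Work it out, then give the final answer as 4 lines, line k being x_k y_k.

39 2
3041 156
237159 12166
18495361 948792

√380 = [19; 2,38, …], period ℓ=2 (even) → k=1
i=0: a=19 ⇒ p=19, q=1
i=1: a=2 ⇒ p=39, q=2
(x₁, y₁) = (39, 2);  39² − 380·2² = 1 ✓
k=2:  x_2 = 39·39+380·2·2 = 3041,  y_2 = 39·2+2·39 = 156
k=3:  x_3 = 39·3041+380·2·156 = 237159,  y_3 = 39·156+2·3041 = 12166
k=4:  x_4 = 39·237159+380·2·12166 = 18495361,  y_4 = 39·12166+2·237159 = 948792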